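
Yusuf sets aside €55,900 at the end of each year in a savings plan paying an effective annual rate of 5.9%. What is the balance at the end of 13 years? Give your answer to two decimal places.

FV = 55900 × [(1+0.059)^13 − 1] / 0.059 = 55900 × 18.761310 = 1,048,757.2028

€1,048,757.20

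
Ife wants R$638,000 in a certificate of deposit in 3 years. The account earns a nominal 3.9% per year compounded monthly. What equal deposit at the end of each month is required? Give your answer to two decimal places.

R$16,734.43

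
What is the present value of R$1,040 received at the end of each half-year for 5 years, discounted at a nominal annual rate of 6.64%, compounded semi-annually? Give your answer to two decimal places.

R$8,728.28

i = 0.0664/2 = 0.0332 per half-year; n = 5·2 = 10.
Annuity factor a(10|0.0332) = 8.392573; PV = 1040 × 8.392573 = 8,728.2755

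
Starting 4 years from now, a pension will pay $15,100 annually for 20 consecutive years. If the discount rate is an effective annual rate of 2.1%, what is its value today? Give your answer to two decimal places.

Value one period before first payment (t=3): 15100 × [1 − (1+0.021)^(−20)] / 0.021 = 15100 × 16.194729 = 244,540.4145
PV₀ = 244,540.4145 / (1+0.021)^3 = 244,540.4145 / 1.064332 = 229,759.4684

$229,759.47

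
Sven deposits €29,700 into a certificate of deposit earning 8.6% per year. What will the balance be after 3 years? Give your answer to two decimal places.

€38,040.47

FV = 29,700 × (1 + 0.086)^3 = 38,040.4745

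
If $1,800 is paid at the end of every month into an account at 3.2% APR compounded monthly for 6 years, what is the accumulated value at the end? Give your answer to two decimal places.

i = 0.032/12 = 0.00266667 per month; n = 6·12 = 72.
FV = 1800 × [(1+0.00266667)^72 − 1] / 0.00266667 = 1800 × 79.260345 = 142,668.6205

$142,668.62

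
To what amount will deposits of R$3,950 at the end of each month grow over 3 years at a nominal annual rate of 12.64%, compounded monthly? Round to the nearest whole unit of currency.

With 12 periods per year: i = 0.0105333, n = 36.
Accumulation factor s(36|0.0105333) = 43.501938; FV = 3950 × 43.501938 = 171,832.6534

R$171,833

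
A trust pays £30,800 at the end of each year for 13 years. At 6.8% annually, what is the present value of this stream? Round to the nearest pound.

£260,359

PV = 30800 × [1 − (1+0.068)^(−13)] / 0.068 = 30800 × 8.453223 = 260,359.2536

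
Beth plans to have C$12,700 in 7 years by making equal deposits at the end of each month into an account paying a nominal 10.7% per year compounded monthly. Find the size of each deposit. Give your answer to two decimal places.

i = 0.107/12 = 0.00891667 per month; n = 7·12 = 84.
PMT = 12700 / ( [(1+0.00891667)^84 − 1] / 0.00891667 ) = 12700 / 124.247686 = 102.2152

C$102.22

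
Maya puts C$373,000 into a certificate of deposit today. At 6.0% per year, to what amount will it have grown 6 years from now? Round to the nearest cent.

C$529,107.63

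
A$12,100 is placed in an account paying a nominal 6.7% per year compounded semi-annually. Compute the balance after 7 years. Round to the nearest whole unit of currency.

A$19,193

i = 0.067/2 = 0.0335 per half-year; n = 7·2 = 14.
FV = 12,100 × (1 + 0.0335)^14 = 19,192.5245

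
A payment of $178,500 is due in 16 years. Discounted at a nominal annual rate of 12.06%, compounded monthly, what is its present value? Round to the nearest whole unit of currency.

With 12 periods per year: i = 0.01005, n = 192.
PV = FV·(1+i)^(−n) = 178,500 × 0.146612 = 26,170.1739

$26,170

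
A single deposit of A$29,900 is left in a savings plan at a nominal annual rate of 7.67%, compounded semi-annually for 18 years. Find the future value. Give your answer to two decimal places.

With 2 periods per year: i = 0.03835, n = 36.
FV = 29,900 × (1 + 0.03835)^36 = 115,890.2258

A$115,890.23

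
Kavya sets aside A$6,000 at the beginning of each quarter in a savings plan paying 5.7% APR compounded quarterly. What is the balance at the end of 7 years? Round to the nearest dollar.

A$207,608

Periodic rate i = 0.057/4 = 0.01425; n = 7 × 4 = 28 periods.
FV = 6000 × [(1+0.01425)^28 − 1] / 0.01425 × (1+i) = 6000 × 34.601407 = 207,608.4404
(Beginning-of-period payments → annuity-due factor ×(1+i).)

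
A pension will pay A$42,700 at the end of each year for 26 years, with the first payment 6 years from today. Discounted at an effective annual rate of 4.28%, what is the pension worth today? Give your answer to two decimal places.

A$536,941.81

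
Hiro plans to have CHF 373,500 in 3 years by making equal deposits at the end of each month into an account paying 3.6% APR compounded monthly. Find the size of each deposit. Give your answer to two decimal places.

CHF 9,840.37

i = 0.036/12 = 0.003 per month; n = 3·12 = 36.
PMT = 373500 / ( [(1+0.003)^36 − 1] / 0.003 ) = 373500 / 37.955881 = 9,840.3722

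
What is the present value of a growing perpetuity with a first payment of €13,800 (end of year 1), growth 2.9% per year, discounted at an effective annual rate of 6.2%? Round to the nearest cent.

PV = D₁/(r − g) = 13800/(0.062 − 0.029) = 418,181.8182

€418,181.82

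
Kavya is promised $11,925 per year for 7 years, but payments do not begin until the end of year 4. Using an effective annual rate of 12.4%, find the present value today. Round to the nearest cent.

PV at t=3 (ordinary 7-year annuity): 11925 × a(7|0.124) = 11925 × 4.506449 = 53,739.4045
Discount back 3 years: 53,739.4045 × (1+0.124)^(−3) = 53,739.4045 × 0.704208 = 37,843.7283

$37,843.73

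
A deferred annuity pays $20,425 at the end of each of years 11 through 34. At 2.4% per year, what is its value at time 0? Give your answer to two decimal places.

$291,380.88

PV at t=10 (ordinary 24-year annuity): 20425 × a(24|0.024) = 20425 × 18.084169 = 369,369.1532
Discount back 10 years: 369,369.1532 × (1+0.024)^(−10) = 369,369.1532 × 0.788861 = 291,380.8845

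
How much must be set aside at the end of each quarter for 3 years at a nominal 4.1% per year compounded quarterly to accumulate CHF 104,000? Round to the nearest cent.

i = 0.041/4 = 0.01025 per quarter; n = 3·4 = 12.
PMT = 104000 / ( [(1+0.01025)^12 − 1] / 0.01025 ) = 104000 / 12.700156 = 8,188.8760

CHF 8,188.88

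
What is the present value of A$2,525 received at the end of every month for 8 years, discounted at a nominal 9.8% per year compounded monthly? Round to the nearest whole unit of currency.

i = 0.098/12 = 0.00816667 per month; n = 8·12 = 96.
Annuity factor a(96|0.00816667) = 66.363415; PV = 2525 × 66.363415 = 167,567.6234

A$167,568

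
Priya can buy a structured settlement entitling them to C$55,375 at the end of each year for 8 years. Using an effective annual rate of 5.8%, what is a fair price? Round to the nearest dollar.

PV = PMT · [1 − (1+i)^(−n)] / i = 55375 · 6.259247 = 346,605.8122

C$346,606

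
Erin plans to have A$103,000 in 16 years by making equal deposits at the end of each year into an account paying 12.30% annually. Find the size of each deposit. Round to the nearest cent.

PMT = 103000 / ( [(1+0.123)^16 − 1] / 0.123 ) = 103000 / 43.889995 = 2,346.7763

A$2,346.78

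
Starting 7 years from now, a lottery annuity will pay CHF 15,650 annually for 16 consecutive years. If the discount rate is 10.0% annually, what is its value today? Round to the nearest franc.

Value one period before first payment (t=6): 15650 × [1 − (1+0.1)^(−16)] / 0.1 = 15650 × 7.823709 = 122,441.0402
Discount back 6 years: 122,441.0402 × (1+0.1)^(−6) = 122,441.0402 × 0.564474 = 69,114.7752

CHF 69,115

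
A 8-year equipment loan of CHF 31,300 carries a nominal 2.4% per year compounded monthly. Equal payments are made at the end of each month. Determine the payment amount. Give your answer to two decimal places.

CHF 358.67

Periodic rate i = 0.024/12 = 0.002; n = 8 × 12 = 96 periods.
PMT = 31300 / ( [1 − (1+0.002)^(−96)] / 0.002 ) = 31300 / 87.267434 = 358.6676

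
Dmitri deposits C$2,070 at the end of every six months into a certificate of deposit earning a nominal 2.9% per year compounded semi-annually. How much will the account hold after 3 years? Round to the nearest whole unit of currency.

C$12,879

i = 0.029/2 = 0.0145 per half-year; n = 3·2 = 6.
Accumulation factor s(6|0.0145) = 6.221751; FV = 2070 × 6.221751 = 12,879.0246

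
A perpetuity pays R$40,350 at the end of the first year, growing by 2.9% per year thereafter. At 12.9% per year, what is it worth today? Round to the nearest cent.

PV = PMT / (i − g) = 40350 / (0.129 − 0.029) = 40350 / 0.100000 = 403,500.0000

R$403,500.00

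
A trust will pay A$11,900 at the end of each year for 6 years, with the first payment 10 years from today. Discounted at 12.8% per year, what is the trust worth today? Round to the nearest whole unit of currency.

PV at t=9 (ordinary 6-year annuity): 11900 × a(6|0.128) = 11900 × 4.019914 = 47,836.9771
Discount back 9 years: 47,836.9771 × (1+0.128)^(−9) = 47,836.9771 × 0.338235 = 16,180.1235

A$16,180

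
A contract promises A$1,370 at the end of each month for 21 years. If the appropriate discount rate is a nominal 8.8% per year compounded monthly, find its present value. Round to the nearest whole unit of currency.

i = 0.088/12 = 0.00733333 per month; n = 21·12 = 252.
PV = PMT · [1 − (1+i)^(−n)] / i = 1370 · 114.733919 = 157,185.4692

A$157,185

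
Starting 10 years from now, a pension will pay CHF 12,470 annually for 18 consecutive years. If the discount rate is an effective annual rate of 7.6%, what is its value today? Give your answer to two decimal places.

Value one period before first payment (t=9): 12470 × [1 − (1+0.076)^(−18)] / 0.076 = 12470 × 9.637709 = 120,182.2368
PV₀ = 120,182.2368 / (1+0.076)^9 = 120,182.2368 / 1.933350 = 62,162.6959

CHF 62,162.70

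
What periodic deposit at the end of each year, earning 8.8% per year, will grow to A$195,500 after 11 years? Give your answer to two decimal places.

PMT = 195500 / ( [(1+0.088)^11 − 1] / 0.088 ) = 195500 / 17.372950 = 11,253.1263

A$11,253.13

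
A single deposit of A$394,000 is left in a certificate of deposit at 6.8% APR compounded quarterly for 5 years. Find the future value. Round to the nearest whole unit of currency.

With 4 periods per year: i = 0.017, n = 20.
394,000 × (1+0.017)^20 = 394,000 × 1.400938 = 551,969.7536

A$551,970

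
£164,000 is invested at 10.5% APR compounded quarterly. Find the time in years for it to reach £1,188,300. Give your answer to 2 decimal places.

19.11 years

Periodic rate i = 0.105/4 = 0.02625.
(1+i)^n = 1.1883e+06/164000 = 7.24573, so n = ln 7.24573 / ln 1.02625 = 76.4302 quarters
= 76.4302/4 years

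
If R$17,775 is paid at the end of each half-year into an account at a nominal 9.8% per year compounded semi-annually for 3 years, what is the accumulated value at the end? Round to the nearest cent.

Periodic rate i = 0.098/2 = 0.049; n = 3 × 2 = 6 periods.
FV = PMT · [(1+i)^n − 1] / i = 17775 · 6.784820 = 120,600.1685

R$120,600.17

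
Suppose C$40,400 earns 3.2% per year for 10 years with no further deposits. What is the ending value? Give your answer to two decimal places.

FV = 40,400 × (1 + 0.032)^10 = 55,357.7383

C$55,357.74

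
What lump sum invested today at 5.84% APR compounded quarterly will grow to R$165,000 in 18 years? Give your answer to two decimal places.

R$58,110.44

Periodic rate i = 0.0584/4 = 0.0146; n = 18 × 4 = 72 periods.
Discount factor = (1+0.0146)^(−72) = 0.352184; PV = 165,000 × 0.352184 = 58,110.4408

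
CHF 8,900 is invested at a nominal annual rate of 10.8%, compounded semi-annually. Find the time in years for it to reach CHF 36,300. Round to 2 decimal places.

Periodic rate i = 0.108/2 = 0.054.
n = ln(36300/8900) / ln(1+0.054) = ln(4.07865) / 0.052592 = 26.7294 half-years
= 26.7294/2 years

13.36 years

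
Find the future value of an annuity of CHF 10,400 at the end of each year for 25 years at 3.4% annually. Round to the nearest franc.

FV = PMT · [(1+i)^n − 1] / i = 10400 · 38.435845 = 399,732.7880

CHF 399,733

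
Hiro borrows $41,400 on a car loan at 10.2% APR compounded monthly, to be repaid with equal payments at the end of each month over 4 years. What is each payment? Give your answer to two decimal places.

$1,053.99

Periodic rate i = 0.102/12 = 0.0085; n = 4 × 12 = 48 periods.
Annuity-PV factor = 39.279241; PMT = 41400 / 39.279241 = 1,053.9918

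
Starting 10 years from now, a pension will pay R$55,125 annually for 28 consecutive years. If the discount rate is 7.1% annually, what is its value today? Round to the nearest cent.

PV at t=9 (ordinary 28-year annuity): 55125 × a(28|0.071) = 55125 × 12.020855 = 662,649.6328
PV₀ = 662,649.6328 / (1+0.071)^9 = 662,649.6328 / 1.853981 = 357,419.8960

R$357,419.90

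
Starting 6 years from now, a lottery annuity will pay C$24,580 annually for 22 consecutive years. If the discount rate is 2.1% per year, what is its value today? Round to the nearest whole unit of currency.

C$387,122

PV at t=5 (ordinary 22-year annuity): 24580 × a(22|0.021) = 24580 × 17.474111 = 429,513.6411
PV₀ = 429,513.6411 / (1+0.021)^5 = 429,513.6411 / 1.109504 = 387,122.3548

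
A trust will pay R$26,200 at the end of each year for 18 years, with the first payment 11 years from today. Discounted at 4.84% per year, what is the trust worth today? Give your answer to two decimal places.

R$193,319.83

PV at t=10 (ordinary 18-year annuity): 26200 × a(18|0.0484) = 26200 × 11.837098 = 310,131.9607
PV₀ = 310,131.9607 / (1+0.0484)^10 = 310,131.9607 / 1.604243 = 193,319.8289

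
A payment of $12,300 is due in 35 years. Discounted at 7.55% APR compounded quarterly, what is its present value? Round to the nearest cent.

$897.38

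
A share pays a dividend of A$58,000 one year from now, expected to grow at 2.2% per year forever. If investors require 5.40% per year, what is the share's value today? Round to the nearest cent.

A$1,812,500.00

PV = PMT / (i − g) = 58000 / (0.054 − 0.022) = 58000 / 0.032000 = 1,812,500.0000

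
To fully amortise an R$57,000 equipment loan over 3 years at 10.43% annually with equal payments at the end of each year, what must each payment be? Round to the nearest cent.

R$23,094.26

Annuity-PV factor = 2.468146; PMT = 57000 / 2.468146 = 23,094.2573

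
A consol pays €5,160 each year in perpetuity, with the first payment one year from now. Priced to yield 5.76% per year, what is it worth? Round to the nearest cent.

PV = C/r = 5160/0.0576 = 89,583.3333

€89,583.33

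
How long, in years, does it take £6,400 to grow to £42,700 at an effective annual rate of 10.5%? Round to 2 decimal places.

n = ln(42700/6400) / ln(1+0.105) = ln(6.67188) / 0.099845 = 19.0084 years

19.01 years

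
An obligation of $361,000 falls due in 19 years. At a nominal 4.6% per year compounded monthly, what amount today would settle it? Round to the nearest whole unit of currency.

$150,890

With 12 periods per year: i = 0.00383333, n = 228.
PV = FV·(1+i)^(−n) = 361,000 × 0.417977 = 150,889.6623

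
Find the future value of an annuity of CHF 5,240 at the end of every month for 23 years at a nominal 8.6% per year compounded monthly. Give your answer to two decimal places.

Periodic rate i = 0.086/12 = 0.00716667; n = 23 × 12 = 276 periods.
FV = PMT · [(1+i)^n − 1] / i = 5240 · 861.971453 = 4,516,730.4136

CHF 4,516,730.41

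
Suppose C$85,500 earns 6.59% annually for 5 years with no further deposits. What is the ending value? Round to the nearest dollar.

FV = PV·(1+i)^n = 85,500 × 1.375886 = 117,638.2149

C$117,638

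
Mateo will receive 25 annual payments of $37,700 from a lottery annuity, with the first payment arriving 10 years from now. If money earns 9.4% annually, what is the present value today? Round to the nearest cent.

$159,765.37

PV at t=9 (ordinary 25-year annuity): 37700 × a(25|0.094) = 37700 × 9.512555 = 358,623.3342
Discount back 9 years: 358,623.3342 × (1+0.094)^(−9) = 358,623.3342 × 0.445496 = 159,765.3687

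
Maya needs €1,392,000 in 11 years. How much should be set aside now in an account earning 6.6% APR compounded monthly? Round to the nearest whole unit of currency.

€674,847

i = 0.066/12 = 0.0055 per month; n = 11·12 = 132.
PV = 1,392,000 / (1 + 0.0055)^132 = 1,392,000 / 2.062690 = 674,847.0351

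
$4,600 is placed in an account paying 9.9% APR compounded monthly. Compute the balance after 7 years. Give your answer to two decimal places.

$9,172.53

Periodic rate i = 0.099/12 = 0.00825; n = 7 × 12 = 84 periods.
4,600 × (1+0.00825)^84 = 4,600 × 1.994029 = 9,172.5314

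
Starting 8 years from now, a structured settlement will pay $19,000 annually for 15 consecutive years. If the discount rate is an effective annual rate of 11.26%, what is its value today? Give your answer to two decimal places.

PV at t=7 (ordinary 15-year annuity): 19000 × a(15|0.1126) = 19000 × 7.088839 = 134,687.9375
Discount back 7 years: 134,687.9375 × (1+0.1126)^(−7) = 134,687.9375 × 0.473834 = 63,819.7816

$63,819.78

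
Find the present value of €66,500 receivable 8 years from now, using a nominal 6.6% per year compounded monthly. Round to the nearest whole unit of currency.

With 12 periods per year: i = 0.0055, n = 96.
PV = 66,500 / (1 + 0.0055)^96 = 66,500 / 1.693087 = 39,277.3747

€39,277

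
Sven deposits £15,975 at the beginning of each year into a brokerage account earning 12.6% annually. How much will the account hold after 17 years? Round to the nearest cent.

£930,638.69

FV = PMT · [(1+i)^n − 1] / i × (1+i) = 15975 · 58.255943 = 930,638.6926
(Beginning-of-period payments → annuity-due factor ×(1+i).)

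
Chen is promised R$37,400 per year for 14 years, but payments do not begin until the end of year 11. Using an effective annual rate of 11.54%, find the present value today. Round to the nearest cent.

PV at t=10 (ordinary 14-year annuity): 37400 × a(14|0.1154) = 37400 × 6.787210 = 253,841.6576
PV₀ = 253,841.6576 / (1+0.1154)^10 = 253,841.6576 / 2.980619 = 85,164.0867

R$85,164.09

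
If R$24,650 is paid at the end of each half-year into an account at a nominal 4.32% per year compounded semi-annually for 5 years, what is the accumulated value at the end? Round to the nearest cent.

With 2 periods per year: i = 0.0216, n = 10.
Accumulation factor s(10|0.0216) = 11.030159; FV = 24650 × 11.030159 = 271,893.4285

R$271,893.43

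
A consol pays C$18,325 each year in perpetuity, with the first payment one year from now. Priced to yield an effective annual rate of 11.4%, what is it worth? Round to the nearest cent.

PV = C/r = 18325/0.114 = 160,745.6140

C$160,745.61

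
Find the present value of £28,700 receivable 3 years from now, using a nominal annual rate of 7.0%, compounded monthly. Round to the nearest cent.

£23,277.97

With 12 periods per year: i = 0.00583333, n = 36.
PV = 28,700 / (1 + 0.00583333)^36 = 28,700 / 1.232926 = 23,277.9661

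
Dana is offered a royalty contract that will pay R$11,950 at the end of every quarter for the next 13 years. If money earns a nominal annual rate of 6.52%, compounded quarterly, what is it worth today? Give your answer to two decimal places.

R$416,871.82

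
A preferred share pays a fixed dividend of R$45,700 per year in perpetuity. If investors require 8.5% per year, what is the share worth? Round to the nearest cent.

PV = C/r = 45700/0.085 = 537,647.0588

R$537,647.06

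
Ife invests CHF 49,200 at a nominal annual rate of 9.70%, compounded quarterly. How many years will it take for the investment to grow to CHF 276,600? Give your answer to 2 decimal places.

Periodic rate i = 0.097/4 = 0.02425.
n = ln(276600/49200) / ln(1+0.02425) = ln(5.62195) / 0.023961 = 72.0631 quarters
= 72.0631/4 years

18.02 years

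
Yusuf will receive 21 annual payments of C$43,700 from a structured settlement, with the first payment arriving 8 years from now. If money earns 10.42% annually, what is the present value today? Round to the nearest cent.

Value one period before first payment (t=7): 43700 × [1 − (1+0.1042)^(−21)] / 0.1042 = 43700 × 8.399831 = 367,072.6167
PV₀ = 367,072.6167 / (1+0.1042)^7 = 367,072.6167 / 2.001401 = 183,407.7944

C$183,407.79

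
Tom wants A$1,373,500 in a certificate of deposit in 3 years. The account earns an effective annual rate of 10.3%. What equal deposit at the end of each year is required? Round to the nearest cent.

A$413,753.55

PMT = 1.3735e+06 / ( [(1+0.103)^3 − 1] / 0.103 ) = 1.3735e+06 / 3.319609 = 413,753.5475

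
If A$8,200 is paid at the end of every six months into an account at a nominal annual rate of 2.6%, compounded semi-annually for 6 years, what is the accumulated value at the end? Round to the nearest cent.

A$105,749.58

With 2 periods per year: i = 0.013, n = 12.
Accumulation factor s(12|0.013) = 12.896290; FV = 8200 × 12.896290 = 105,749.5820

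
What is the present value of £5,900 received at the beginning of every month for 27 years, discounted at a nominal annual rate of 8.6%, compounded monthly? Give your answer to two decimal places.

£747,158.29

With 12 periods per year: i = 0.00716667, n = 324.
PV = 5900 × [1 − (1+0.00716667)^(−324)] / 0.00716667 × (1+i) = 5900 × 126.636998 = 747,158.2900
Payments are at the start of each period, so multiply by (1+i).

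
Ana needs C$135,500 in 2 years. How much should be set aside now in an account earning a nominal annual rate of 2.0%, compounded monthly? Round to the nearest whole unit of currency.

C$130,191

With 12 periods per year: i = 0.00166667, n = 24.
Discount factor = (1+0.00166667)^(−24) = 0.960821; PV = 135,500 × 0.960821 = 130,191.3038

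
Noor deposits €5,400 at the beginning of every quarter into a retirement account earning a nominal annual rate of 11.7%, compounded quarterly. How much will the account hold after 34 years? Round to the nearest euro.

i = 0.117/4 = 0.02925 per quarter; n = 34·4 = 136.
FV = PMT · [(1+i)^n − 1] / i × (1+i) = 5400 · 1739.958040 = 9,395,773.4156
(Beginning-of-period payments → annuity-due factor ×(1+i).)

€9,395,773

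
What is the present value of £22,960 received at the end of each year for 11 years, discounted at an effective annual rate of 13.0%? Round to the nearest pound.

Annuity factor a(11|0.13) = 5.686941; PV = 22960 × 5.686941 = 130,572.1683

£130,572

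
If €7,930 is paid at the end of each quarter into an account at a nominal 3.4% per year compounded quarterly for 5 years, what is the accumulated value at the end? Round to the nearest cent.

i = 0.034/4 = 0.0085 per quarter; n = 5·4 = 20.
FV = PMT · [(1+i)^n − 1] / i = 7930 · 21.700423 = 172,084.3553

€172,084.36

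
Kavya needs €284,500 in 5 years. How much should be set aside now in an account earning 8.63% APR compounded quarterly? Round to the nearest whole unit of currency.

€185,642

Periodic rate i = 0.0863/4 = 0.021575; n = 5 × 4 = 20 periods.
PV = FV·(1+i)^(−n) = 284,500 × 0.652522 = 185,642.3871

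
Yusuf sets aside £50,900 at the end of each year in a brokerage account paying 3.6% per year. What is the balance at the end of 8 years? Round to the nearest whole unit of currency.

£462,372

Accumulation factor s(8|0.036) = 9.083938; FV = 50900 × 9.083938 = 462,372.4284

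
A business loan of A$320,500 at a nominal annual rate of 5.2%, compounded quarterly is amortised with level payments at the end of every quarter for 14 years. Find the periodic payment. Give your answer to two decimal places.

A$8,092.56

With 4 periods per year: i = 0.013, n = 56.
Annuity-PV factor = 39.604274; PMT = 320500 / 39.604274 = 8,092.5610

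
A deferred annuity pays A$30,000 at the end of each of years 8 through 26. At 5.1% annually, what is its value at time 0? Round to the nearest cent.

A$253,880.02

PV at t=7 (ordinary 19-year annuity): 30000 × a(19|0.051) = 30000 × 11.987435 = 359,623.0567
Discount back 7 years: 359,623.0567 × (1+0.051)^(−7) = 359,623.0567 × 0.705961 = 253,880.0154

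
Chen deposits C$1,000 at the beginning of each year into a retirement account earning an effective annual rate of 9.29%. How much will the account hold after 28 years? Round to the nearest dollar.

C$129,755

Accumulation factor s(28|0.0929) × (1+i) = 129.755353; FV = 1000 × 129.755353 = 129,755.3525
Payments are at the start of each period, so multiply by (1+i).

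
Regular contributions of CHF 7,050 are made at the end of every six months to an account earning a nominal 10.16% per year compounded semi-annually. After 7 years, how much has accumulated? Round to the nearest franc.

CHF 138,940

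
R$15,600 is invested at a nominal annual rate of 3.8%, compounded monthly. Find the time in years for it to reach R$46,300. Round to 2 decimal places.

28.67 years

Periodic rate i = 0.038/12 = 0.00316667.
n = ln(46300/15600) / ln(1+0.00316667) = ln(2.96795) / 0.003162 = 344.0819 months
= 344.0819/12 years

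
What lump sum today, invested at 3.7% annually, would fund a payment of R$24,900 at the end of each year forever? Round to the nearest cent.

R$672,972.97

PV = C/r = 24900/0.037 = 672,972.9730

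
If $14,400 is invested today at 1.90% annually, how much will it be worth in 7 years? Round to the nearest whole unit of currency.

$16,428

14,400 × (1+0.019)^7 = 14,400 × 1.140826 = 16,427.8898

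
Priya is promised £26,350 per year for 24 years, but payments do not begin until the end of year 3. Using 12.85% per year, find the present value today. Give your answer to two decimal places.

£152,170.15

PV at t=2 (ordinary 24-year annuity): 26350 × a(24|0.1285) = 26350 × 7.354480 = 193,790.5440
PV₀ = 193,790.5440 / (1+0.1285)^2 = 193,790.5440 / 1.273512 = 152,170.1452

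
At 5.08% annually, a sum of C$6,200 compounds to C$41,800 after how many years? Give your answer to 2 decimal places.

n = ln(41800/6200) / ln(1+0.0508) = ln(6.74194) / 0.049552 = 38.5122 years

38.51 years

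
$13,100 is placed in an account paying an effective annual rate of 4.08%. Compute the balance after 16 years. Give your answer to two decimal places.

FV = PV·(1+i)^n = 13,100 × 1.896167 = 24,839.7850

$24,839.79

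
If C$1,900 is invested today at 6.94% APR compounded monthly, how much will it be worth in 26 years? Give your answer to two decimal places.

C$11,485.16

With 12 periods per year: i = 0.00578333, n = 312.
1,900 × (1+0.00578333)^312 = 1,900 × 6.044824 = 11,485.1649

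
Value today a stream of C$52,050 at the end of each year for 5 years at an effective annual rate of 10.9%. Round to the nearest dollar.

PV = 52050 × [1 − (1+0.109)^(−5)] / 0.109 = 52050 × 3.705213 = 192,856.3417

C$192,856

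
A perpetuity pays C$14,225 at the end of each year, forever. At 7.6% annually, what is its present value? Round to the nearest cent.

C$187,171.05

PV = C/r = 14225/0.076 = 187,171.0526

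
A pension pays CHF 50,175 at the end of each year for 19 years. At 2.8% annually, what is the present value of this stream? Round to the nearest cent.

CHF 731,587.60

PV = PMT · [1 − (1+i)^(−n)] / i = 50175 · 14.580719 = 731,587.5979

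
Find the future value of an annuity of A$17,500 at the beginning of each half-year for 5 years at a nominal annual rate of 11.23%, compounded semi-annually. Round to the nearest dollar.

A$239,256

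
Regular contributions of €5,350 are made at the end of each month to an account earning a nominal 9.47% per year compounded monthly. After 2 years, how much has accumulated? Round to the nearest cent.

With 12 periods per year: i = 0.00789167, n = 24.
Accumulation factor s(24|0.00789167) = 26.309543; FV = 5350 × 26.309543 = 140,756.0552

€140,756.06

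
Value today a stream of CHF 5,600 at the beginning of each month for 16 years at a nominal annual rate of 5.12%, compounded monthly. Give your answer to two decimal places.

CHF 736,089.05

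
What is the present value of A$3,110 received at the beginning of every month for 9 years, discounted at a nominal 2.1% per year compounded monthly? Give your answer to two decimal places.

A$306,340.12

i = 0.021/12 = 0.00175 per month; n = 9·12 = 108.
PV = PMT · [1 − (1+i)^(−n)] / i × (1+i) = 3110 · 98.501646 = 306,340.1193
(Beginning-of-period payments → annuity-due factor ×(1+i).)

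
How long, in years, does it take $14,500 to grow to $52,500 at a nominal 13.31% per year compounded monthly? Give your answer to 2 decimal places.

Periodic rate i = 0.1331/12 = 0.0110917.
n = ln(52500/14500) / ln(1+0.0110917) = ln(3.62069) / 0.011031 = 116.6450 months
= 116.6450/12 years

9.72 years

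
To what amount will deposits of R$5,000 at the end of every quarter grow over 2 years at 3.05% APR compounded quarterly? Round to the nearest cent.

i = 0.0305/4 = 0.007625 per quarter; n = 2·4 = 8.
FV = PMT · [(1+i)^n − 1] / i = 5000 · 8.216787 = 41,083.9355

R$41,083.94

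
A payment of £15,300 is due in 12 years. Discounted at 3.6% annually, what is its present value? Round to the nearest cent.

£10,008.62

PV = 15,300 / (1 + 0.036)^12 = 15,300 / 1.528682 = 10,008.6238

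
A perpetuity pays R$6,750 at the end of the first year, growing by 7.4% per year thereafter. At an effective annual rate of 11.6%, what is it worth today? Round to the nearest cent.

R$160,714.29

PV = PMT / (i − g) = 6750 / (0.116 − 0.074) = 6750 / 0.042000 = 160,714.2857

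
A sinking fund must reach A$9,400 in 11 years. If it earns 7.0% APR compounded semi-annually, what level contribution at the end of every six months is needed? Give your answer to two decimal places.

A$290.76

i = 0.07/2 = 0.035 per half-year; n = 11·2 = 22.
FV-annuity factor = 32.328902; PMT = 9400 / 32.328902 = 290.7615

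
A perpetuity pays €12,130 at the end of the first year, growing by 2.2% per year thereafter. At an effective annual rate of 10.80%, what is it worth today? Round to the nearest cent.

PV = D₁/(r − g) = 12130/(0.108 − 0.022) = 141,046.5116

€141,046.51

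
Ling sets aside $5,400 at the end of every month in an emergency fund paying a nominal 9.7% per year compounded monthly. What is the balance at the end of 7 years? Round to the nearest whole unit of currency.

Periodic rate i = 0.097/12 = 0.00808333; n = 7 × 12 = 84 periods.
FV = 5400 × [(1+0.00808333)^84 − 1] / 0.00808333 = 5400 × 119.570683 = 645,681.6862

$645,682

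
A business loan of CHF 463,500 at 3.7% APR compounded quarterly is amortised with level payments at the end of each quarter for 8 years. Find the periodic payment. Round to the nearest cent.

Periodic rate i = 0.037/4 = 0.00925; n = 8 × 4 = 32 periods.
Annuity-PV factor = 27.589176; PMT = 463500 / 27.589176 = 16,800.0671

CHF 16,800.07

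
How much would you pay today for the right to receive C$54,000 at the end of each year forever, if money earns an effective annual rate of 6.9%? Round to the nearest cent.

PV = PMT / i = 54000 / 0.069 = 782,608.6957

C$782,608.70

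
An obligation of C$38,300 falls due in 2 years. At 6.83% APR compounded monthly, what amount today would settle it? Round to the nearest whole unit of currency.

C$33,423

Periodic rate i = 0.0683/12 = 0.00569167; n = 2 × 12 = 24 periods.
PV = FV·(1+i)^(−n) = 38,300 × 0.872657 = 33,422.7621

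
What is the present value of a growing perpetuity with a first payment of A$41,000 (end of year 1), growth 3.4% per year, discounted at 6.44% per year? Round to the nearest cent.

PV = D₁/(r − g) = 41000/(0.0644 − 0.034) = 1,348,684.2105

A$1,348,684.21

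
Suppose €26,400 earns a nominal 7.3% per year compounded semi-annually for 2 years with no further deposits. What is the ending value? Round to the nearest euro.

Periodic rate i = 0.073/2 = 0.0365; n = 2 × 2 = 4 periods.
FV = PV·(1+i)^n = 26,400 × 1.154190 = 30,470.6103

€30,471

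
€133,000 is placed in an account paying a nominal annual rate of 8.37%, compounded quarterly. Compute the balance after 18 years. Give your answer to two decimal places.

With 4 periods per year: i = 0.020925, n = 72.
133,000 × (1+0.020925)^72 = 133,000 × 4.441773 = 590,755.8524

€590,755.85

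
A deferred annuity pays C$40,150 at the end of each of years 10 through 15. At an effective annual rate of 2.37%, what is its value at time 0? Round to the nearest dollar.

C$179,898

PV at t=9 (ordinary 6-year annuity): 40150 × a(6|0.0237) = 40150 × 5.532154 = 222,115.9633
PV₀ = 222,115.9633 / (1+0.0237)^9 = 222,115.9633 / 1.234680 = 179,897.6302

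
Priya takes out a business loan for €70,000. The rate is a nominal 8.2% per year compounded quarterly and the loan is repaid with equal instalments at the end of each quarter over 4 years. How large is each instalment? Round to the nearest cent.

€5,175.95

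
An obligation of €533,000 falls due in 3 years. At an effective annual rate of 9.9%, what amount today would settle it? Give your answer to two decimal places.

€401,544.92

PV = 533,000 / (1 + 0.099)^3 = 533,000 / 1.327373 = 401,544.9161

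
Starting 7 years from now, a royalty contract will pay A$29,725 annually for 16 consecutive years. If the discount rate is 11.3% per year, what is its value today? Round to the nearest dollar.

A$113,425

PV at t=6 (ordinary 16-year annuity): 29725 × a(16|0.113) = 29725 × 7.253682 = 215,615.7069
PV₀ = 215,615.7069 / (1+0.113)^6 = 215,615.7069 / 1.900951 = 113,425.1621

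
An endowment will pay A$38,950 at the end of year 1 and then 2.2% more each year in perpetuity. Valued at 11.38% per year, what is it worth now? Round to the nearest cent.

PV = PMT / (i − g) = 38950 / (0.1138 − 0.022) = 38950 / 0.091800 = 424,291.9390

A$424,291.94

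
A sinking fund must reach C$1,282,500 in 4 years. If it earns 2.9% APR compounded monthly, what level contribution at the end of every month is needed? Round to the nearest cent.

Periodic rate i = 0.029/12 = 0.00241667; n = 4 × 12 = 48 periods.
FV-annuity factor = 50.829819; PMT = 1.2825e+06 / 50.829819 = 25,231.2525

C$25,231.25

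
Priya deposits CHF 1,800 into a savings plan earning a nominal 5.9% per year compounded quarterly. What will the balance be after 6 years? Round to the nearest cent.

With 4 periods per year: i = 0.01475, n = 24.
FV = 1,800 × (1 + 0.01475)^24 = 2,557.9376

CHF 2,557.94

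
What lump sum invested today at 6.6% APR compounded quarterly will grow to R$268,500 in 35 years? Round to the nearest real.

R$27,159

With 4 periods per year: i = 0.0165, n = 140.
PV = FV·(1+i)^(−n) = 268,500 × 0.101150 = 27,158.8061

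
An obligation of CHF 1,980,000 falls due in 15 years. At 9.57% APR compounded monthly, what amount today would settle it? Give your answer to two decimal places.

i = 0.0957/12 = 0.007975 per month; n = 15·12 = 180.
Discount factor = (1+0.007975)^(−180) = 0.239355; PV = 1,980,000 × 0.239355 = 473,923.5055

CHF 473,923.51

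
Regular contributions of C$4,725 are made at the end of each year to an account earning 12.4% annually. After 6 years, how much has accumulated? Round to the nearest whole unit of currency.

FV = 4725 × [(1+0.124)^6 − 1] / 0.124 = 4725 × 8.197567 = 38,733.5050

C$38,734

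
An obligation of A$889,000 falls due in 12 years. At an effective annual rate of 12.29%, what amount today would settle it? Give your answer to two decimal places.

PV = FV·(1+i)^(−n) = 889,000 × 0.248832 = 221,212.0492

A$221,212.05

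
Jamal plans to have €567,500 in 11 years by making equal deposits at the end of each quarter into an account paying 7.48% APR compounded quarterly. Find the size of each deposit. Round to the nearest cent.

€8,424.89

With 4 periods per year: i = 0.0187, n = 44.
PMT = 567500 / ( [(1+0.0187)^44 − 1] / 0.0187 ) = 567500 / 67.359932 = 8,424.8898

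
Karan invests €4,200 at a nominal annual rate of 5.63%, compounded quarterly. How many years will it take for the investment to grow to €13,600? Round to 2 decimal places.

Periodic rate i = 0.0563/4 = 0.014075.
(1+i)^n = 13600/4200 = 3.23810, so n = ln 3.23810 / ln 1.01408 = 84.0664 quarters
= 84.0664/4 years

21.02 years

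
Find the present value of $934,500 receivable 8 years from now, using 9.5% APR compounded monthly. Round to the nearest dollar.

$438,344

Periodic rate i = 0.095/12 = 0.00791667; n = 8 × 12 = 96 periods.
PV = 934,500 / (1 + 0.00791667)^96 = 934,500 / 2.131887 = 438,344.0817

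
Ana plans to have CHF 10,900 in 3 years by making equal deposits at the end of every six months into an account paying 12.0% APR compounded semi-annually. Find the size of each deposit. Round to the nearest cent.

CHF 1,562.65

Periodic rate i = 0.12/2 = 0.06; n = 3 × 2 = 6 periods.
FV-annuity factor = 6.975319; PMT = 10900 / 6.975319 = 1,562.6527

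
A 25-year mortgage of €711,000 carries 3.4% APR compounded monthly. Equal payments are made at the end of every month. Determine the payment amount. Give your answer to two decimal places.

i = 0.034/12 = 0.00283333 per month; n = 25·12 = 300.
PMT = 711000 / ( [1 − (1+0.00283333)^(−300)] / 0.00283333 ) = 711000 / 201.907430 = 3,521.4157

€3,521.42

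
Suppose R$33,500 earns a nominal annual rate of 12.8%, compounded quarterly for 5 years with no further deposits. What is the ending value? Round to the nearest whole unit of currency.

R$62,898

i = 0.128/4 = 0.032 per quarter; n = 5·4 = 20.
FV = PV·(1+i)^n = 33,500 × 1.877561 = 62,898.2776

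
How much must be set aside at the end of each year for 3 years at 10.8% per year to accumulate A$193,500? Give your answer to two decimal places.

FV-annuity factor = 3.335664; PMT = 193500 / 3.335664 = 58,009.4398

A$58,009.44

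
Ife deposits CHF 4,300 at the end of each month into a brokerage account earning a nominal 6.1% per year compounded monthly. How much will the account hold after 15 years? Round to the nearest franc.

i = 0.061/12 = 0.00508333 per month; n = 15·12 = 180.
Accumulation factor s(180|0.00508333) = 293.310490; FV = 4300 × 293.310490 = 1,261,235.1091

CHF 1,261,235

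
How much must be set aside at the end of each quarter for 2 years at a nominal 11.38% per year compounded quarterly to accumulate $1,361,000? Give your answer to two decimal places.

$153,897.03

Periodic rate i = 0.1138/4 = 0.02845; n = 2 × 4 = 8 periods.
PMT = 1.361e+06 / ( [(1+0.02845)^8 − 1] / 0.02845 ) = 1.361e+06 / 8.843576 = 153,897.0264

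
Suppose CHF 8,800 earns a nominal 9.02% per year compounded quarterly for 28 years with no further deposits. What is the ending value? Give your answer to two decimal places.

Periodic rate i = 0.0902/4 = 0.02255; n = 28 × 4 = 112 periods.
FV = 8,800 × (1 + 0.02255)^112 = 106,943.0619

CHF 106,943.06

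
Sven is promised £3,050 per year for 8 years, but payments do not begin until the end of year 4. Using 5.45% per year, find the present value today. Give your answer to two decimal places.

£16,509.96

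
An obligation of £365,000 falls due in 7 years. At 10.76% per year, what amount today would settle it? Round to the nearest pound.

PV = 365,000 / (1 + 0.1076)^7 = 365,000 / 2.044940 = 178,489.3200

£178,489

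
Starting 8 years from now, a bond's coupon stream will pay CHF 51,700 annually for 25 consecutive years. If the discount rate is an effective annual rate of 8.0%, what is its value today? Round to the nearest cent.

Value one period before first payment (t=7): 51700 × [1 − (1+0.08)^(−25)] / 0.08 = 51700 × 10.674776 = 551,885.9290
PV₀ = 551,885.9290 / (1+0.08)^7 = 551,885.9290 / 1.713824 = 322,020.1388

CHF 322,020.14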